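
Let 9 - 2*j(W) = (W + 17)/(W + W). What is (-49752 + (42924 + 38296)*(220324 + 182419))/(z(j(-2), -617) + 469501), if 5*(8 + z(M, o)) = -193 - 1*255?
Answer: 163553683540/2347017 ≈ 69686.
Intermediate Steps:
j(W) = 9/2 - (17 + W)/(4*W) (j(W) = 9/2 - (W + 17)/(2*(W + W)) = 9/2 - (17 + W)/(2*(2*W)) = 9/2 - (17 + W)*1/(2*W)/2 = 9/2 - (17 + W)/(4*W))
z(M, o) = -488/5 (z(M, o) = -8 + (-193 - 1*255)/5 = -8 + (-193 - 255)/5 = -8 + (⅕)*(-448) = -8 - 448/5 = -488/5)
(-49752 + (42924 + 38296)*(220324 + 182419))/(z(j(-2), -617) + 469501) = (-49752 + (42924 + 38296)*(220324 + 182419))/(-488/5 + 469501) = (-49752 + 81220*402743)/(2347017/5) = (-49752 + 32710786460)*(5/2347017) = 32710736708*(5/2347017) = 163553683540/2347017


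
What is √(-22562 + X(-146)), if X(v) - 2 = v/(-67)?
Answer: I*√101262058/67 ≈ 150.19*I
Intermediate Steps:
X(v) = 2 - v/67 (X(v) = 2 + v/(-67) = 2 + v*(-1/67) = 2 - v/67)
√(-22562 + X(-146)) = √(-22562 + (2 - 1/67*(-146))) = √(-22562 + (2 + 146/67)) = √(-22562 + 280/67) = √(-1511374/67) = I*√101262058/67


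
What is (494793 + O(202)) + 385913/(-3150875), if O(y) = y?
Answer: 1559666984712/3150875 ≈ 4.9500e+5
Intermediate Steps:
(494793 + O(202)) + 385913/(-3150875) = (494793 + 202) + 385913/(-3150875) = 494995 + 385913*(-1/3150875) = 494995 - 385913/3150875 = 1559666984712/3150875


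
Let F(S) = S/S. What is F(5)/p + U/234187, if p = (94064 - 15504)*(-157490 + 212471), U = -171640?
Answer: -741365915036213/1011525632716320 ≈ -0.73292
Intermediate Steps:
F(S) = 1
p = 4319307360 (p = 78560*54981 = 4319307360)
F(5)/p + U/234187 = 1/4319307360 - 171640/234187 = -741365915036213/1011525632716320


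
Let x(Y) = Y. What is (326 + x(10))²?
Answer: 112896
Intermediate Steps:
(326 + x(10))² = (326 + 10)² = 336² = 112896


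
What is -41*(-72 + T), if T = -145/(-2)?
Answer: -41/2 ≈ -20.500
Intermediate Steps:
T = 145/2 (T = -145*(-½) = 145/2 ≈ 72.500)
-41*(-72 + T) = -41*(-72 + 145/2) = -41*½ = -41/2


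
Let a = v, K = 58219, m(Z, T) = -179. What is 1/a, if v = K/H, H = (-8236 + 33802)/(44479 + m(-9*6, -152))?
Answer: 12783/1289550850 ≈ 9.9128e-6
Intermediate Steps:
H = 12783/22150 (H = (-8236 + 33802)/(44479 - 179) = 25566/44300 = 25566*(1/44300) = 12783/22150 ≈ 0.57711)
v = 1289550850/12783 (v = 58219/(12783/22150) = 58219*(22150/12783) = 1289550850/12783 ≈ 1.0088e+5)
a = 1289550850/12783 ≈ 1.0088e+5
1/a = 1/(1289550850/12783) = 12783/1289550850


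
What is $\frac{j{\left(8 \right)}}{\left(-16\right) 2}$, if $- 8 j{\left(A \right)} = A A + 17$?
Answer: $\frac{81}{256} \approx 0.31641$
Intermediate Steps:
$j{\left(A \right)} = - \frac{17}{8} - \frac{A^{2}}{8}$ ($j{\left(A \right)} = - \frac{A A + 17}{8} = - \frac{A^{2} + 17}{8} = - \frac{17 + A^{2}}{8} = - \frac{17}{8} - \frac{A^{2}}{8}$)
$\frac{j{\left(8 \right)}}{\left(-16\right) 2} = \frac{- \frac{17}{8} - \frac{8^{2}}{8}}{\left(-16\right) 2} = \frac{- \frac{17}{8} - 8}{-32} = \left(- \frac{17}{8} - 8\right) \left(- \frac{1}{32}\right) = \left(- \frac{81}{8}\right) \left(- \frac{1}{32}\right) = \frac{81}{256}$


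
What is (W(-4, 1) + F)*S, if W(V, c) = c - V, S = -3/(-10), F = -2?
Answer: 9/10 ≈ 0.90000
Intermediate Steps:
S = 3/10 (S = -3*(-⅒) = 3/10 ≈ 0.30000)
(W(-4, 1) + F)*S = ((1 - 1*(-4)) - 2)*(3/10) = ((1 + 4) - 2)*(3/10) = (5 - 2)*(3/10) = 3*(3/10) = 9/10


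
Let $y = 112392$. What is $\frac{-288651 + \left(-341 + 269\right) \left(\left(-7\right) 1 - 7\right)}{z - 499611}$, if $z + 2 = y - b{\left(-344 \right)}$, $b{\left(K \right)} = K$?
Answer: $\frac{95881}{128959} \approx 0.7435$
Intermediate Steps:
$z = 112734$ ($z = -2 + \left(112392 - -344\right) = -2 + \left(112392 + 344\right) = -2 + 112736 = 112734$)
$\frac{-288651 + \left(-341 + 269\right) \left(\left(-7\right) 1 - 7\right)}{z - 499611} = \frac{-288651 + \left(-341 + 269\right) \left(\left(-7\right) 1 - 7\right)}{112734 - 499611} = \frac{-288651 - 72 \left(-7 - 7\right)}{-386877} = \left(-288651 - -1008\right) \left(- \frac{1}{386877}\right) = \left(-288651 + 1008\right) \left(- \frac{1}{386877}\right) = \left(-287643\right) \left(- \frac{1}{386877}\right) = \frac{95881}{128959}$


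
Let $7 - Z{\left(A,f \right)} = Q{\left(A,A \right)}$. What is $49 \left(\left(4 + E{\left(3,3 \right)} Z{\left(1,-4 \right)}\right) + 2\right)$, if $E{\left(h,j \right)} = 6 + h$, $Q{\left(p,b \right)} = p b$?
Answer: $2940$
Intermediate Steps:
$Q{\left(p,b \right)} = b p$
$Z{\left(A,f \right)} = 7 - A^{2}$ ($Z{\left(A,f \right)} = 7 - A A = 7 - A^{2}$)
$49 \left(\left(4 + E{\left(3,3 \right)} Z{\left(1,-4 \right)}\right) + 2\right) = 49 \left(\left(4 + \left(6 + 3\right) \left(7 - 1^{2}\right)\right) + 2\right) = 49 \left(\left(4 + 9 \left(7 - 1\right)\right) + 2\right) = 49 \left(\left(4 + 9 \cdot 6\right) + 2\right) = 49 \left(\left(4 + 54\right) + 2\right) = 49 \left(58 + 2\right) = 49 \cdot 60 = 2940$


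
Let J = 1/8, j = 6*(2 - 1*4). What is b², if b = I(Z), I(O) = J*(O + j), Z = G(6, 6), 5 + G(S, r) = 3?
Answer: 49/16 ≈ 3.0625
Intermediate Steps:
G(S, r) = -2 (G(S, r) = -5 + 3 = -2)
Z = -2
j = -12 (j = 6*(2 - 4) = 6*(-2) = -12)
J = ⅛ ≈ 0.12500
I(O) = -3/2 + O/8 (I(O) = (O - 12)/8 = (-12 + O)/8 = -3/2 + O/8)
b = -7/4 (b = -3/2 + (⅛)*(-2) = -3/2 - ¼ = -7/4 ≈ -1.7500)
b² = (-7/4)² = 49/16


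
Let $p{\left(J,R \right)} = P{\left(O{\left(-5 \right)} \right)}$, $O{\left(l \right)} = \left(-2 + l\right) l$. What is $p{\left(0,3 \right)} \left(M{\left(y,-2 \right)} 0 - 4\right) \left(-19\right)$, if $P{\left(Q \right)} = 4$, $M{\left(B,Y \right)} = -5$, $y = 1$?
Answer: $304$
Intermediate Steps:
$O{\left(l \right)} = l \left(-2 + l\right)$
$p{\left(J,R \right)} = 4$
$p{\left(0,3 \right)} \left(M{\left(y,-2 \right)} 0 - 4\right) \left(-19\right) = 4 \left(\left(-5\right) 0 - 4\right) \left(-19\right) = 4 \left(0 - 4\right) \left(-19\right) = 4 \left(-4\right) \left(-19\right) = \left(-16\right) \left(-19\right) = 304$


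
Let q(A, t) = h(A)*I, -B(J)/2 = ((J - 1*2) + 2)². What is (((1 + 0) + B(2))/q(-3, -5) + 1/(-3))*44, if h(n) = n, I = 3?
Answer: 176/9 ≈ 19.556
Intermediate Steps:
B(J) = -2*J² (B(J) = -2*((J - 1*2) + 2)² = -2*((J - 2) + 2)² = -2*((-2 + J) + 2)² = -2*J²)
q(A, t) = 3*A (q(A, t) = A*3 = 3*A)
(((1 + 0) + B(2))/q(-3, -5) + 1/(-3))*44 = (((1 + 0) - 2*2²)/((3*(-3))) + 1/(-3))*44 = ((1 - 2*4)/(-9) + 1*(-⅓))*44 = ((1 - 8)*(-⅑) - ⅓)*44 = (-7*(-⅑) - ⅓)*44 = (7/9 - ⅓)*44 = (4/9)*44 = 176/9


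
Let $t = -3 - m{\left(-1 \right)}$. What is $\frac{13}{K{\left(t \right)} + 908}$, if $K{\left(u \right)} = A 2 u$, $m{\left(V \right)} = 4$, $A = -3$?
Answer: $\frac{13}{950} \approx 0.013684$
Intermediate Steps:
$t = -7$ ($t = -3 - 4 = -7$)
$K{\left(u \right)} = - 6 u$ ($K{\left(u \right)} = \left(-3\right) 2 u = - 6 u$)
$\frac{13}{K{\left(t \right)} + 908} = \frac{13}{\left(-6\right) \left(-7\right) + 908} = \frac{13}{42 + 908} = \frac{13}{950}$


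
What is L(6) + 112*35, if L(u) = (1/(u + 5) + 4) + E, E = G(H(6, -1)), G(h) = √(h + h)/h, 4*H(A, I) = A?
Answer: 43165/11 + 2*√3/3 ≈ 3925.2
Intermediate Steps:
H(A, I) = A/4
G(h) = √2/√h (G(h) = √(2*h)/h = (√2*√h)/h = √2/√h)
E = 2*√3/3 (E = √2/√((¼)*6) = √2/√(3/2) = √2*(√6/3) = 2*√3/3 ≈ 1.1547)
L(u) = 4 + 1/(5 + u) + 2*√3/3 (L(u) = (1/(u + 5) + 4) + 2*√3/3 = (1/(5 + u) + 4) + 2*√3/3 = (4 + 1/(5 + u)) + 2*√3/3 = 4 + 1/(5 + u) + 2*√3/3)
L(6) + 112*35 = (63 + 10*√3 + 12*6 + 2*6*√3)/(3*(5 + 6)) + 112*35 = (⅓)*(63 + 10*√3 + 72 + 12*√3)/11 + 3920 = (⅓)*(1/11)*(135 + 22*√3) + 3920 = (45/11 + 2*√3/3) + 3920 = 43165/11 + 2*√3/3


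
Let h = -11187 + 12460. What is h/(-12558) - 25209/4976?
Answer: -161454535/31244304 ≈ -5.1675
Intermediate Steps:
h = 1273
h/(-12558) - 25209/4976 = 1273/(-12558) - 25209/4976 = 1273*(-1/12558) - 25209*1/4976 = -1273/12558 - 25209/4976 = -161454535/31244304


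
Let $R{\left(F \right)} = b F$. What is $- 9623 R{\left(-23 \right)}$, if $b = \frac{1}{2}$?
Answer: $\frac{221329}{2} \approx 1.1066 \cdot 10^{5}$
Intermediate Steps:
$b = \frac{1}{2} \approx 0.5$
$R{\left(F \right)} = \frac{F}{2}$
$- 9623 R{\left(-23 \right)} = - 9623 \cdot \frac{1}{2} \left(-23\right) = \left(-9623\right) \left(- \frac{23}{2}\right) = \frac{221329}{2}$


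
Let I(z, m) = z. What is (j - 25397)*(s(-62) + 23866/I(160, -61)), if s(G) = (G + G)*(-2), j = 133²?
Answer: -61226571/20 ≈ -3.0613e+6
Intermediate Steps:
j = 17689
s(G) = -4*G (s(G) = (2*G)*(-2) = -4*G)
(j - 25397)*(s(-62) + 23866/I(160, -61)) = (17689 - 25397)*(-4*(-62) + 23866/160) = -7708*(248 + 23866*(1/160)) = -7708*(248 + 11933/80) = -7708*31773/80 = -61226571/20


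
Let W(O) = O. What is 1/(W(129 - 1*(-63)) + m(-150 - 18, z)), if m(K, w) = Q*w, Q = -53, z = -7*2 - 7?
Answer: 1/1305 ≈ 0.00076628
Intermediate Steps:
z = -21 (z = -14 - 7 = -21)
m(K, w) = -53*w
1/(W(129 - 1*(-63)) + m(-150 - 18, z)) = 1/((129 - 1*(-63)) - 53*(-21)) = 1/((129 + 63) + 1113) = 1/(192 + 1113) = 1/1305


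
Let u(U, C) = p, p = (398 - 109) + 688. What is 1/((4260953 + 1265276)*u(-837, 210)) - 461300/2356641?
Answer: -355802385468037/1817685866648979 ≈ -0.19574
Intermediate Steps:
p = 977 (p = 289 + 688 = 977)
u(U, C) = 977
1/((4260953 + 1265276)*u(-837, 210)) - 461300/2356641 = 1/((4260953 + 1265276)*977) - 461300/2356641 = (1/977)/5526229 - 461300*1/2356641 = (1/5526229)*(1/977) - 65900/336663 = 1/5399125733 - 65900/336663 = -355802385468037/1817685866648979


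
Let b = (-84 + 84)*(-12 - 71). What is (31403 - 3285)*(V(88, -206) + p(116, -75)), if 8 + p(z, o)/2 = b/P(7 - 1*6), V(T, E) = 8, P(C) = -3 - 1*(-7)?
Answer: -224944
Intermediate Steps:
P(C) = 4 (P(C) = -3 + 7 = 4)
b = 0 (b = 0*(-83) = 0)
p(z, o) = -16 (p(z, o) = -16 + 2*(0/4) = -16 + 2*(0*(¼)) = -16 + 2*0 = -16 + 0 = -16)
(31403 - 3285)*(V(88, -206) + p(116, -75)) = (31403 - 3285)*(8 - 16) = 28118*(-8) = -224944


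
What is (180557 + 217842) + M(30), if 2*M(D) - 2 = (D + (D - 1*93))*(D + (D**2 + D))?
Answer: 382560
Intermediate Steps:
M(D) = 1 + (-93 + 2*D)*(D**2 + 2*D)/2 (M(D) = 1 + ((D + (D - 1*93))*(D + (D**2 + D)))/2 = 1 + ((D + (D - 93))*(D + (D + D**2)))/2 = 1 + ((D + (-93 + D))*(D**2 + 2*D))/2 = 1 + ((-93 + 2*D)*(D**2 + 2*D))/2 = 1 + (-93 + 2*D)*(D**2 + 2*D)/2)
(180557 + 217842) + M(30) = (180557 + 217842) + (1 + 30**3 - 93*30 - 89/2*30**2) = 398399 + (1 + 27000 - 2790 - 89/2*900) = 398399 + (1 + 27000 - 2790 - 40050) = 398399 - 15839 = 382560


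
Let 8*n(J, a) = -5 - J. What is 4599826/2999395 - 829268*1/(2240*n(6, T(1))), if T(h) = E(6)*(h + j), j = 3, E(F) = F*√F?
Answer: 95548883/352870 ≈ 270.78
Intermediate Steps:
E(F) = F^(3/2)
T(h) = 6*√6*(3 + h) (T(h) = 6^(3/2)*(h + 3) = (6*√6)*(3 + h) = 6*√6*(3 + h))
n(J, a) = -5/8 - J/8 (n(J, a) = (-5 - J)/8 = -5/8 - J/8)
4599826/2999395 - 829268*1/(2240*n(6, T(1))) = 4599826/2999395 - 829268*1/(2240*(-5/8 - ⅛*6)) = 4599826*(1/2999395) - 829268*1/(2240*(-5/8 - ¾)) = 38654/25205 - 829268/(-35*(-11/8)*(-64)) = 38654/25205 - 829268/((385/8)*(-64)) = 38654/25205 - 829268/(-3080) = 38654/25205 - 829268*(-1/3080) = 38654/25205 + 18847/70 = 95548883/352870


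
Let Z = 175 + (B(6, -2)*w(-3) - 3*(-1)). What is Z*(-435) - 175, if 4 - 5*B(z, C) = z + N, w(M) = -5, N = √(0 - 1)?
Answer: -78475 - 435*I ≈ -78475.0 - 435.0*I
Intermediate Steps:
N = I (N = √(-1) = I ≈ 1.0*I)
B(z, C) = ⅘ - I/5 - z/5 (B(z, C) = ⅘ - (z + I)/5 = ⅘ - (I + z)/5 = ⅘ + (-I/5 - z/5) = ⅘ - I/5 - z/5)
Z = 180 + I (Z = 175 + ((⅘ - I/5 - ⅕*6)*(-5) - 3*(-1)) = 175 + ((⅘ - I/5 - 6/5)*(-5) + 3) = 175 + ((-⅖ - I/5)*(-5) + 3) = 175 + ((2 + I) + 3) = 175 + (5 + I) = 180 + I ≈ 180.0 + 1.0*I)
Z*(-435) - 175 = (180 + I)*(-435) - 175 = (-78300 - 435*I) - 175 = -78475 - 435*I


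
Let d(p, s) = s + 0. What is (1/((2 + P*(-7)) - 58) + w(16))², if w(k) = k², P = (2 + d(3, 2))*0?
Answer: 205492225/3136 ≈ 65527.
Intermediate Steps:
d(p, s) = s
P = 0 (P = (2 + 2)*0 = 4*0 = 0)
(1/((2 + P*(-7)) - 58) + w(16))² = (1/((2 + 0*(-7)) - 58) + 16²)² = (1/((2 + 0) - 58) + 256)² = (1/(2 - 58) + 256)² = (1/(-56) + 256)² = (-1/56 + 256)² = (14335/56)² = 205492225/3136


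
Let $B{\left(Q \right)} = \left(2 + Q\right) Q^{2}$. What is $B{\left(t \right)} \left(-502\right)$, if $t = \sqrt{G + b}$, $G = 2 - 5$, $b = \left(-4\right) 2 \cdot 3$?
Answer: $27108 + 40662 i \sqrt{3} \approx 27108.0 + 70429.0 i$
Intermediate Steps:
$b = -24$ ($b = \left(-8\right) 3 = -24$)
$G = -3$ ($G = 2 - 5 = -3$)
$t = 3 i \sqrt{3}$ ($t = \sqrt{-3 - 24} = \sqrt{-27} = 3 i \sqrt{3} \approx 5.1962 i$)
$B{\left(Q \right)} = Q^{2} \left(2 + Q\right)$
$B{\left(t \right)} \left(-502\right) = \left(3 i \sqrt{3}\right)^{2} \left(2 + 3 i \sqrt{3}\right) \left(-502\right) = - 27 \left(2 + 3 i \sqrt{3}\right) \left(-502\right) = \left(-54 - 81 i \sqrt{3}\right) \left(-502\right) = 27108 + 40662 i \sqrt{3}$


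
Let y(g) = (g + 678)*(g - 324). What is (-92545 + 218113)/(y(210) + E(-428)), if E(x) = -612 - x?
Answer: -15696/12677 ≈ -1.2381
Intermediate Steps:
y(g) = (-324 + g)*(678 + g) (y(g) = (678 + g)*(-324 + g) = (-324 + g)*(678 + g))
(-92545 + 218113)/(y(210) + E(-428)) = (-92545 + 218113)/((-219672 + 210**2 + 354*210) + (-612 - 1*(-428))) = 125568/((-219672 + 44100 + 74340) + (-612 + 428)) = 125568/(-101232 - 184) = 125568/(-101416) = 125568*(-1/101416) = -15696/12677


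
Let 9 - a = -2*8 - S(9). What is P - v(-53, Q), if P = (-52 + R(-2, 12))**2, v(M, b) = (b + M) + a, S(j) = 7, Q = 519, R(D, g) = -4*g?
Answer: 9502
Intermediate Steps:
a = 32 (a = 9 - (-2*8 - 1*7) = 9 - (-16 - 7) = 9 - 1*(-23) = 9 + 23 = 32)
v(M, b) = 32 + M + b (v(M, b) = (b + M) + 32 = (M + b) + 32 = 32 + M + b)
P = 10000 (P = (-52 - 4*12)**2 = (-52 - 48)**2 = (-100)**2 = 10000)
P - v(-53, Q) = 10000 - (32 - 53 + 519) = 10000 - 1*498 = 10000 - 498 = 9502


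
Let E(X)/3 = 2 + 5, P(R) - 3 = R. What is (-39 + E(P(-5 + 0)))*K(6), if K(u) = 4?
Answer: -72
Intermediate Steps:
P(R) = 3 + R
E(X) = 21 (E(X) = 3*(2 + 5) = 3*7 = 21)
(-39 + E(P(-5 + 0)))*K(6) = (-39 + 21)*4 = -18*4 = -72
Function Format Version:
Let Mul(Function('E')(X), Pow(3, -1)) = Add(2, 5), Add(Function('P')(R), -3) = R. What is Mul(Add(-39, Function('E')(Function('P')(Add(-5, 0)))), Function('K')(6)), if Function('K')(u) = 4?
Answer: -72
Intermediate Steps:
Function('P')(R) = Add(3, R)
Function('E')(X) = 21 (Function('E')(X) = Mul(3, Add(2, 5)) = Mul(3, 7) = 21)
Mul(Add(-39, Function('E')(Function('P')(Add(-5, 0)))), Function('K')(6)) = Mul(Add(-39, 21), 4) = Mul(-18, 4) = -72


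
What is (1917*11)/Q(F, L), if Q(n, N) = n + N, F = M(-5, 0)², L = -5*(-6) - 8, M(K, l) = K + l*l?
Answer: 21087/47 ≈ 448.66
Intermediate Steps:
M(K, l) = K + l²
L = 22 (L = 30 - 8 = 22)
F = 25 (F = (-5 + 0²)² = (-5 + 0)² = (-5)² = 25)
Q(n, N) = N + n
(1917*11)/Q(F, L) = (1917*11)/(22 + 25) = 21087/47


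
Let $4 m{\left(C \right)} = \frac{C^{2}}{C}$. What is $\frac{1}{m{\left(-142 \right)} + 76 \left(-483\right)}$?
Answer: $- \frac{2}{73487} \approx -2.7216 \cdot 10^{-5}$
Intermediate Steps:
$m{\left(C \right)} = \frac{C}{4}$ ($m{\left(C \right)} = \frac{C^{2} \frac{1}{C}}{4} = \frac{C}{4}$)
$\frac{1}{m{\left(-142 \right)} + 76 \left(-483\right)} = \frac{1}{\frac{1}{4} \left(-142\right) + 76 \left(-483\right)} = \frac{1}{- \frac{71}{2} - 36708} = \frac{1}{- \frac{73487}{2}} = - \frac{2}{73487}$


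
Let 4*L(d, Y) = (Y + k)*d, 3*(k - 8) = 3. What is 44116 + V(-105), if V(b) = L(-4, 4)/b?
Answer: 4632193/105 ≈ 44116.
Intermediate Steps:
k = 9 (k = 8 + (⅓)*3 = 8 + 1 = 9)
L(d, Y) = d*(9 + Y)/4 (L(d, Y) = ((Y + 9)*d)/4 = ((9 + Y)*d)/4 = (d*(9 + Y))/4 = d*(9 + Y)/4)
V(b) = -13/b (V(b) = ((¼)*(-4)*(9 + 4))/b = ((¼)*(-4)*13)/b = -13/b)
44116 + V(-105) = 44116 - 13/(-105) = 44116 - 13*(-1/105) = 44116 + 13/105 = 4632193/105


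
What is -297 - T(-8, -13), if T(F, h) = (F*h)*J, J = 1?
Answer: -401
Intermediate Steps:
T(F, h) = F*h (T(F, h) = (F*h)*1 = F*h)
-297 - T(-8, -13) = -297 - (-8)*(-13) = -297 - 1*104 = -297 - 104 = -401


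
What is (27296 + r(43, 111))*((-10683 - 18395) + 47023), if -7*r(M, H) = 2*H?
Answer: 3424803250/7 ≈ 4.8926e+8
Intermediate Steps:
r(M, H) = -2*H/7
(27296 + r(43, 111))*((-10683 - 18395) + 47023) = (27296 - 2/7*111)*((-10683 - 18395) + 47023) = (27296 - 222/7)*(-29078 + 47023) = (190850/7)*17945 = 3424803250/7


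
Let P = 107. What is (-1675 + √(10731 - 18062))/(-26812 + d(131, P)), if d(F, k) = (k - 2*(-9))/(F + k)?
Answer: 398650/6381131 - 238*I*√7331/6381131 ≈ 0.062473 - 0.0031935*I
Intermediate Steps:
d(F, k) = (18 + k)/(F + k) (d(F, k) = (k + 18)/(F + k) = (18 + k)/(F + k))
(-1675 + √(10731 - 18062))/(-26812 + d(131, P)) = (-1675 + √(10731 - 18062))/(-26812 + (18 + 107)/(131 + 107)) = (-1675 + √(-7331))/(-26812 + 125/238) = (-1675 + I*√7331)/(-26812 + (1/238)*125) = (-1675 + I*√7331)/(-26812 + 125/238) = (-1675 + I*√7331)/(-6381131/238) = (-1675 + I*√7331)*(-238/6381131) = 398650/6381131 - 238*I*√7331/6381131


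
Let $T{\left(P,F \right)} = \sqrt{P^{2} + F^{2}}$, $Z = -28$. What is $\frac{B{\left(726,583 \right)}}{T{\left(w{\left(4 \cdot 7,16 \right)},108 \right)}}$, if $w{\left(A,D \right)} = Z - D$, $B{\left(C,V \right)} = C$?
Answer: $\frac{363 \sqrt{34}}{340} \approx 6.2254$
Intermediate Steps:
$w{\left(A,D \right)} = -28 - D$
$T{\left(P,F \right)} = \sqrt{F^{2} + P^{2}}$
$\frac{B{\left(726,583 \right)}}{T{\left(w{\left(4 \cdot 7,16 \right)},108 \right)}} = \frac{726}{\sqrt{108^{2} + \left(-28 - 16\right)^{2}}} = \frac{726}{\sqrt{11664 + \left(-28 - 16\right)^{2}}} = \frac{726}{\sqrt{11664 + \left(-44\right)^{2}}} = \frac{726}{\sqrt{11664 + 1936}} = \frac{726}{\sqrt{13600}} = \frac{726}{20 \sqrt{34}} = 726 \frac{\sqrt{34}}{680} = \frac{363 \sqrt{34}}{340}$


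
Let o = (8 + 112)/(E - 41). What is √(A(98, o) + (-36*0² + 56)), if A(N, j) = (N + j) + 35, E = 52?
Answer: √24189/11 ≈ 14.139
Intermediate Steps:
o = 120/11 (o = (8 + 112)/(52 - 41) = 120/11 ≈ 10.909)
A(N, j) = 35 + N + j
√(A(98, o) + (-36*0² + 56)) = √((35 + 98 + 120/11) + (-36*0² + 56)) = √(1583/11 + (-36*0 + 56)) = √(1583/11 + (0 + 56)) = √(1583/11 + 56) = √(2199/11) = √24189/11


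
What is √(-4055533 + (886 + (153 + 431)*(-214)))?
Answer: I*√4179623 ≈ 2044.4*I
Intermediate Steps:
√(-4055533 + (886 + (153 + 431)*(-214))) = √(-4055533 + (886 + 584*(-214))) = √(-4055533 + (886 - 124976)) = √(-4055533 - 124090) = √(-4179623) = I*√4179623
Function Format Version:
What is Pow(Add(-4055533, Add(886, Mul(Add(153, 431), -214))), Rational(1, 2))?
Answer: Mul(I, Pow(4179623, Rational(1, 2))) ≈ Mul(2044.4, I)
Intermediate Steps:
Pow(Add(-4055533, Add(886, Mul(Add(153, 431), -214))), Rational(1, 2)) = Pow(Add(-4055533, Add(886, Mul(584, -214))), Rational(1, 2)) = Pow(Add(-4055533, Add(886, -124976)), Rational(1, 2)) = Pow(Add(-4055533, -124090), Rational(1, 2)) = Pow(-4179623, Rational(1, 2)) = Mul(I, Pow(4179623, Rational(1, 2)))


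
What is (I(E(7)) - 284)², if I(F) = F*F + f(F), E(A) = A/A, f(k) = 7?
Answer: 76176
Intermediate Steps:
E(A) = 1
I(F) = 7 + F² (I(F) = F*F + 7 = F² + 7 = 7 + F²)
(I(E(7)) - 284)² = ((7 + 1²) - 284)² = ((7 + 1) - 284)² = (8 - 284)² = (-276)² = 76176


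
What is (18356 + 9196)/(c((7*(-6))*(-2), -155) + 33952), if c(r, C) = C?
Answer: 27552/33797 ≈ 0.81522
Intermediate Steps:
(18356 + 9196)/(c((7*(-6))*(-2), -155) + 33952) = (18356 + 9196)/(-155 + 33952) = 27552/33797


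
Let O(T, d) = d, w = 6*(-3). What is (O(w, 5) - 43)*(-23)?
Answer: 874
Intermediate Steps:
w = -18
(O(w, 5) - 43)*(-23) = (5 - 43)*(-23) = -38*(-23) = 874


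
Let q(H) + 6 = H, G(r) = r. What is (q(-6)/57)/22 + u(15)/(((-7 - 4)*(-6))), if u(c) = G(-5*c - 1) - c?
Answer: -1741/1254 ≈ -1.3884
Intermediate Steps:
q(H) = -6 + H
u(c) = -1 - 6*c (u(c) = (-5*c - 1) - c = (-1 - 5*c) - c = -1 - 6*c)
(q(-6)/57)/22 + u(15)/(((-7 - 4)*(-6))) = ((-6 - 6)/57)/22 + (-1 - 6*15)/(((-7 - 4)*(-6))) = -12*1/57*(1/22) + (-1 - 90)/((-11*(-6))) = -4/19*1/22 - 91/66 = -2/209 - 91*1/66 = -2/209 - 91/66 = -1741/1254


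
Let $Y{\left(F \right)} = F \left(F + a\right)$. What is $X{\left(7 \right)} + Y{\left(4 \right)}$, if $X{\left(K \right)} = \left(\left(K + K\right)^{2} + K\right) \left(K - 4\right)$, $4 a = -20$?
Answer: $605$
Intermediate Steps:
$a = -5$ ($a = \frac{1}{4} \left(-20\right) = -5$)
$Y{\left(F \right)} = F \left(-5 + F\right)$ ($Y{\left(F \right)} = F \left(F - 5\right) = F \left(-5 + F\right)$)
$X{\left(K \right)} = \left(-4 + K\right) \left(K + 4 K^{2}\right)$ ($X{\left(K \right)} = \left(\left(2 K\right)^{2} + K\right) \left(-4 + K\right) = \left(4 K^{2} + K\right) \left(-4 + K\right) = \left(K + 4 K^{2}\right) \left(-4 + K\right) = \left(-4 + K\right) \left(K + 4 K^{2}\right)$)
$X{\left(7 \right)} + Y{\left(4 \right)} = 7 \left(-4 - 105 + 4 \cdot 7^{2}\right) + 4 \left(-5 + 4\right) = 7 \left(-4 - 105 + 4 \cdot 49\right) + 4 \left(-1\right) = 7 \left(-4 - 105 + 196\right) - 4 = 7 \cdot 87 - 4 = 609 - 4 = 605$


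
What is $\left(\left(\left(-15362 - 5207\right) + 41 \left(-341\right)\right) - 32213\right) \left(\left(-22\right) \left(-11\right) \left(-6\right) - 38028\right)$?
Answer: $2635803240$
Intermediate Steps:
$\left(\left(\left(-15362 - 5207\right) + 41 \left(-341\right)\right) - 32213\right) \left(\left(-22\right) \left(-11\right) \left(-6\right) - 38028\right) = \left(\left(-20569 - 13981\right) - 32213\right) \left(242 \left(-6\right) - 38028\right) = \left(-34550 - 32213\right) \left(-1452 - 38028\right) = \left(-66763\right) \left(-39480\right) = 2635803240$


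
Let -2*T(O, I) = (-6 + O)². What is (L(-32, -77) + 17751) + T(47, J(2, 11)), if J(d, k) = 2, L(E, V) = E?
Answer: 33757/2 ≈ 16879.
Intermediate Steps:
T(O, I) = -(-6 + O)²/2
(L(-32, -77) + 17751) + T(47, J(2, 11)) = (-32 + 17751) - (-6 + 47)²/2 = 17719 - ½*41² = 17719 - ½*1681 = 17719 - 1681/2 = 33757/2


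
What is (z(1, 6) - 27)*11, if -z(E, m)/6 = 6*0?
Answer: -297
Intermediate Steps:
z(E, m) = 0 (z(E, m) = -36*0 = -6*0 = 0)
(z(1, 6) - 27)*11 = (0 - 27)*11 = -27*11 = -297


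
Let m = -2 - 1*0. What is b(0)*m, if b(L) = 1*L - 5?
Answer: 10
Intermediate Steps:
m = -2 (m = -2 + 0 = -2)
b(L) = -5 + L (b(L) = L - 5 = -5 + L)
b(0)*m = (-5 + 0)*(-2) = -5*(-2) = 10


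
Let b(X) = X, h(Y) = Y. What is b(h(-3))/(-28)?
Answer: 3/28 ≈ 0.10714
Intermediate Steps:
b(h(-3))/(-28) = -3/(-28) = -1/28*(-3) = 3/28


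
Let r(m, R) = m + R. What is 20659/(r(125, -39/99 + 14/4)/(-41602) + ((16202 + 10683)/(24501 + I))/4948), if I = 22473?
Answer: -1098685591827993048/157612854695 ≈ -6.9708e+6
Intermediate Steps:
r(m, R) = R + m
20659/(r(125, -39/99 + 14/4)/(-41602) + ((16202 + 10683)/(24501 + I))/4948) = 20659/(((-39/99 + 14/4) + 125)/(-41602) + ((16202 + 10683)/(24501 + 22473))/4948) = 20659/(((-39*1/99 + 14*(¼)) + 125)*(-1/41602) + (26885/46974)*(1/4948)) = 20659/(((-13/33 + 7/2) + 125)*(-1/41602) + (26885*(1/46974))*(1/4948)) = 20659/((205/66 + 125)*(-1/41602) + (26885/46974)*(1/4948)) = 20659/((8455/66)*(-1/41602) + 26885/232427352) = 20659/(-8455/2745732 + 26885/232427352) = 20659/(-157612854695/53181934838472) = 20659*(-53181934838472/157612854695) = -1098685591827993048/157612854695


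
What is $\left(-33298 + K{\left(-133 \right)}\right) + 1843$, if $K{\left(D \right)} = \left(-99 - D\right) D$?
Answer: $-35977$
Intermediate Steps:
$K{\left(D \right)} = D \left(-99 - D\right)$
$\left(-33298 + K{\left(-133 \right)}\right) + 1843 = \left(-33298 - - 133 \left(99 - 133\right)\right) + 1843 = \left(-33298 - \left(-133\right) \left(-34\right)\right) + 1843 = \left(-33298 - 4522\right) + 1843 = -37820 + 1843 = -35977$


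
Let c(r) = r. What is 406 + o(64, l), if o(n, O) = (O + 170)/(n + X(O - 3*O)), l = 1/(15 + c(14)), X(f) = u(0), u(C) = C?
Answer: 758467/1856 ≈ 408.66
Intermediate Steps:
X(f) = 0
l = 1/29 (l = 1/(15 + 14) = 1/29 ≈ 0.034483)
o(n, O) = (170 + O)/n (o(n, O) = (O + 170)/(n + 0) = (170 + O)/n)
406 + o(64, l) = 406 + (170 + 1/29)/64 = 406 + (1/64)*(4931/29) = 406 + 4931/1856 = 758467/1856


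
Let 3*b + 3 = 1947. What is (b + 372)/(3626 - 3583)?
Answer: 1020/43 ≈ 23.721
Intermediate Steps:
b = 648 (b = -1 + (⅓)*1947 = -1 + 649 = 648)
(b + 372)/(3626 - 3583) = (648 + 372)/(3626 - 3583) = 1020/43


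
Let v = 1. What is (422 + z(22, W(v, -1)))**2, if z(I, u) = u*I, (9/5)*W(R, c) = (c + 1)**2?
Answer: 178084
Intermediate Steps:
W(R, c) = 5*(1 + c)**2/9 (W(R, c) = 5*(c + 1)**2/9 = 5*(1 + c)**2/9)
z(I, u) = I*u
(422 + z(22, W(v, -1)))**2 = (422 + 22*(5*(1 - 1)**2/9))**2 = (422 + 22*((5/9)*0**2))**2 = (422 + 22*((5/9)*0))**2 = (422 + 22*0)**2 = (422 + 0)**2 = 422**2 = 178084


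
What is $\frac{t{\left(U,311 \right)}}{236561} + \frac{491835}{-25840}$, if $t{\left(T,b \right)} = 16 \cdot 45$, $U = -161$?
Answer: $- \frac{23266074927}{1222547248} \approx -19.031$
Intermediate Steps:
$t{\left(T,b \right)} = 720$
$\frac{t{\left(U,311 \right)}}{236561} + \frac{491835}{-25840} = \frac{720}{236561} + \frac{491835}{-25840} = 720 \cdot \frac{1}{236561} + 491835 \left(- \frac{1}{25840}\right) = \frac{720}{236561} - \frac{98367}{5168} = - \frac{23266074927}{1222547248}$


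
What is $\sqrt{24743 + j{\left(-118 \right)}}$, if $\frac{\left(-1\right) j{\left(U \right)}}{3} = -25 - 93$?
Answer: $\sqrt{25097} \approx 158.42$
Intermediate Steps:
$j{\left(U \right)} = 354$ ($j{\left(U \right)} = - 3 \left(-25 - 93\right) = \left(-3\right) \left(-118\right) = 354$)
$\sqrt{24743 + j{\left(-118 \right)}} = \sqrt{24743 + 354} = \sqrt{25097}$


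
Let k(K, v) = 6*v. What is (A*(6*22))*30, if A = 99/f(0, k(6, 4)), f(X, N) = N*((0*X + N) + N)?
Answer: 5445/16 ≈ 340.31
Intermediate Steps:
f(X, N) = 2*N² (f(X, N) = N*((0 + N) + N) = N*(N + N) = N*(2*N) = 2*N²)
A = 11/128 (A = 99/((2*(6*4)²)) = 99/((2*24²)) = 99/((2*576)) = 99/1152 = 99*(1/1152) = 11/128 ≈ 0.085938)
(A*(6*22))*30 = (11*(6*22)/128)*30 = ((11/128)*132)*30 = (363/32)*30 = 5445/16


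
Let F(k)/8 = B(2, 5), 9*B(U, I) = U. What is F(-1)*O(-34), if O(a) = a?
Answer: -544/9 ≈ -60.444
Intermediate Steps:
B(U, I) = U/9
F(k) = 16/9 (F(k) = 8*((⅑)*2) = 8*(2/9) = 16/9)
F(-1)*O(-34) = (16/9)*(-34) = -544/9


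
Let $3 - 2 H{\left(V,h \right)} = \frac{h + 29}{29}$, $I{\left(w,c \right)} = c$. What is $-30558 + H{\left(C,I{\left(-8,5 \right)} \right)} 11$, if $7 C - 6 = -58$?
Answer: $- \frac{1771781}{58} \approx -30548.0$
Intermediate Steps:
$C = - \frac{52}{7}$ ($C = \frac{6}{7} + \frac{1}{7} \left(-58\right) = \frac{6}{7} - \frac{58}{7} = - \frac{52}{7} \approx -7.4286$)
$H{\left(V,h \right)} = 1 - \frac{h}{58}$ ($H{\left(V,h \right)} = \frac{3}{2} - \frac{\left(h + 29\right) \frac{1}{29}}{2} = \frac{3}{2} - \frac{\left(29 + h\right) \frac{1}{29}}{2} = \frac{3}{2} - \frac{1 + \frac{h}{29}}{2} = \frac{3}{2} - \left(\frac{1}{2} + \frac{h}{58}\right) = 1 - \frac{h}{58}$)
$-30558 + H{\left(C,I{\left(-8,5 \right)} \right)} 11 = -30558 + \left(1 - \frac{5}{58}\right) 11 = -30558 + \frac{53}{58} \cdot 11 = -30558 + \frac{583}{58} = - \frac{1771781}{58}$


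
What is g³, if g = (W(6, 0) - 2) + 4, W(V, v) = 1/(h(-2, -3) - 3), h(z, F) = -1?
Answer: 343/64 ≈ 5.3594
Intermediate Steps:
W(V, v) = -¼ (W(V, v) = 1/(-1 - 3) = 1/(-4) = -¼)
g = 7/4 (g = (-¼ - 2) + 4 = -9/4 + 4 = 7/4 ≈ 1.7500)
g³ = (7/4)³ = 343/64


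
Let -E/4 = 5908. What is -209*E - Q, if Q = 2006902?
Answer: 2932186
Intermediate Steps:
E = -23632 (E = -4*5908 = -23632)
-209*E - Q = -209*(-23632) - 1*2006902 = 4939088 - 2006902 = 2932186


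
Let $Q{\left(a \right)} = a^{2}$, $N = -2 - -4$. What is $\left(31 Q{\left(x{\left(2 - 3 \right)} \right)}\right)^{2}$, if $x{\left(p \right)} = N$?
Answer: $15376$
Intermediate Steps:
$N = 2$ ($N = -2 + 4 = 2$)
$x{\left(p \right)} = 2$
$\left(31 Q{\left(x{\left(2 - 3 \right)} \right)}\right)^{2} = \left(31 \cdot 2^{2}\right)^{2} = \left(31 \cdot 4\right)^{2} = 124^{2} = 15376$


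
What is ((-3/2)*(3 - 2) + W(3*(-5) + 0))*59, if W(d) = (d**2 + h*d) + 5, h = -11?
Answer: 46433/2 ≈ 23217.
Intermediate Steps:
W(d) = 5 + d**2 - 11*d (W(d) = (d**2 - 11*d) + 5 = 5 + d**2 - 11*d)
((-3/2)*(3 - 2) + W(3*(-5) + 0))*59 = ((-3/2)*(3 - 2) + (5 + (3*(-5) + 0)**2 - 11*(3*(-5) + 0)))*59 = (-3*1/2*1 + (5 + (-15 + 0)**2 - 11*(-15 + 0)))*59 = (-3/2*1 + (5 + (-15)**2 - 11*(-15)))*59 = (-3/2 + (5 + 225 + 165))*59 = (-3/2 + 395)*59 = (787/2)*59 = 46433/2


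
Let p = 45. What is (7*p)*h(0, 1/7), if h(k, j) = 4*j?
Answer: 180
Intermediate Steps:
(7*p)*h(0, 1/7) = (7*45)*(4*(1/7)) = 315*(4*(1*(⅐))) = 315*(4*(⅐)) = 315*(4/7) = 180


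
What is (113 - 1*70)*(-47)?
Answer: -2021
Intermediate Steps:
(113 - 1*70)*(-47) = (113 - 70)*(-47) = 43*(-47) = -2021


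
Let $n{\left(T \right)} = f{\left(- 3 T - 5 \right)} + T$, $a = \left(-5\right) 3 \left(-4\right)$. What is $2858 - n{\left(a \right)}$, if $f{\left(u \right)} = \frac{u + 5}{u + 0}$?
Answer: $\frac{103490}{37} \approx 2797.0$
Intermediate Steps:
$a = 60$ ($a = \left(-15\right) \left(-4\right) = 60$)
$f{\left(u \right)} = \frac{5 + u}{u}$
$n{\left(T \right)} = T - \frac{3 T}{-5 - 3 T}$ ($n{\left(T \right)} = \frac{5 - \left(5 + 3 T\right)}{- 3 T - 5} + T = \frac{5 - \left(5 + 3 T\right)}{-5 - 3 T} + T = \frac{\left(-3\right) T}{-5 - 3 T} + T = - \frac{3 T}{-5 - 3 T} + T = T - \frac{3 T}{-5 - 3 T}$)
$2858 - n{\left(a \right)} = 2858 - \frac{60 \left(8 + 3 \cdot 60\right)}{5 + 3 \cdot 60} = 2858 - \frac{60 \left(8 + 180\right)}{5 + 180} = 2858 - 60 \cdot \frac{1}{185} \cdot 188 = 2858 - \frac{2256}{37} = \frac{103490}{37}$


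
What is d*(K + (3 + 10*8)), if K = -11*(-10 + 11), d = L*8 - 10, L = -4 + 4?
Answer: -720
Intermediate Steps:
L = 0
d = -10 (d = 0*8 - 10 = 0 - 10 = -10)
K = -11 (K = -11*1 = -11)
d*(K + (3 + 10*8)) = -10*(-11 + (3 + 10*8)) = -10*(-11 + (3 + 80)) = -10*(-11 + 83) = -10*72 = -720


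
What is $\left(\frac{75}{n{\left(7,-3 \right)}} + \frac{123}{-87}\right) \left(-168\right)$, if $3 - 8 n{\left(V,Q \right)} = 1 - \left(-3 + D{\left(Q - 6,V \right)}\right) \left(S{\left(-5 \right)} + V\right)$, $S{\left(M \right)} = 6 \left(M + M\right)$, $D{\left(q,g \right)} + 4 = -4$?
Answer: $\frac{24584}{377} \approx 65.21$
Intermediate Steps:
$D{\left(q,g \right)} = -8$ ($D{\left(q,g \right)} = -4 - 4 = -8$)
$S{\left(M \right)} = 12 M$ ($S{\left(M \right)} = 6 \cdot 2 M = 12 M$)
$n{\left(V,Q \right)} = \frac{331}{4} - \frac{11 V}{8}$ ($n{\left(V,Q \right)} = \frac{3}{8} - \frac{1 - \left(-3 - 8\right) \left(12 \left(-5\right) + V\right)}{8} = \frac{3}{8} - \frac{1 - - 11 \left(-60 + V\right)}{8} = \frac{3}{8} - \frac{1 - \left(660 - 11 V\right)}{8} = \frac{3}{8} - \frac{1 + \left(-660 + 11 V\right)}{8} = \frac{3}{8} - \frac{-659 + 11 V}{8} = \frac{3}{8} - \left(- \frac{659}{8} + \frac{11 V}{8}\right) = \frac{331}{4} - \frac{11 V}{8}$)
$\left(\frac{75}{n{\left(7,-3 \right)}} + \frac{123}{-87}\right) \left(-168\right) = \left(\frac{75}{\frac{331}{4} - \frac{77}{8}} + \frac{123}{-87}\right) \left(-168\right) = \left(\frac{75}{\frac{331}{4} - \frac{77}{8}} + 123 \left(- \frac{1}{87}\right)\right) \left(-168\right) = \left(\frac{75}{\frac{585}{8}} - \frac{41}{29}\right) \left(-168\right) = \left(75 \cdot \frac{8}{585} - \frac{41}{29}\right) \left(-168\right) = \left(\frac{40}{39} - \frac{41}{29}\right) \left(-168\right) = \left(- \frac{439}{1131}\right) \left(-168\right) = \frac{24584}{377}$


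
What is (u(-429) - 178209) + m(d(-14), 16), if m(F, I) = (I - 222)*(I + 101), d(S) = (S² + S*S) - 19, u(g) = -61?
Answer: -202372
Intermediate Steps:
d(S) = -19 + 2*S² (d(S) = (S² + S²) - 19 = 2*S² - 19 = -19 + 2*S²)
m(F, I) = (-222 + I)*(101 + I)
(u(-429) - 178209) + m(d(-14), 16) = (-61 - 178209) + (-22422 + 16² - 121*16) = -178270 + (-22422 + 256 - 1936) = -178270 - 24102 = -202372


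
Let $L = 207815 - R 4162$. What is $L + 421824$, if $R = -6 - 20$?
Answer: $737851$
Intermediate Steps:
$R = -26$ ($R = -6 - 20 = -26$)
$L = 316027$ ($L = 207815 - \left(-26\right) 4162 = 207815 - -108212 = 207815 + 108212 = 316027$)
$L + 421824 = 316027 + 421824 = 737851$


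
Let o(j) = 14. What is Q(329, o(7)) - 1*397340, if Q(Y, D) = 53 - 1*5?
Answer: -397292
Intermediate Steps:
Q(Y, D) = 48 (Q(Y, D) = 53 - 5 = 48)
Q(329, o(7)) - 1*397340 = 48 - 1*397340 = 48 - 397340 = -397292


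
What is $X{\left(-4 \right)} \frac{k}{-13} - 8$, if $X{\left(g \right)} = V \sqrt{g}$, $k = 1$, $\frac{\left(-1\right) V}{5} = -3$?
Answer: $-8 - \frac{30 i}{13} \approx -8.0 - 2.3077 i$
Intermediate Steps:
$V = 15$ ($V = \left(-5\right) \left(-3\right) = 15$)
$X{\left(g \right)} = 15 \sqrt{g}$
$X{\left(-4 \right)} \frac{k}{-13} - 8 = 15 \sqrt{-4} \cdot 1 \frac{1}{-13} - 8 = 15 \cdot 2 i 1 \left(- \frac{1}{13}\right) - 8 = 30 i \left(- \frac{1}{13}\right) - 8 = - \frac{30 i}{13} - 8 = -8 - \frac{30 i}{13}$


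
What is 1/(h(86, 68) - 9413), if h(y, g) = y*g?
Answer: -1/3565 ≈ -0.00028051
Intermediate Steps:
h(y, g) = g*y
1/(h(86, 68) - 9413) = 1/(68*86 - 9413) = 1/(5848 - 9413) = 1/(-3565) = -1/3565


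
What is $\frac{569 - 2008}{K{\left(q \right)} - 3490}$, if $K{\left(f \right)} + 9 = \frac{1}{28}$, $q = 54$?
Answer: $\frac{40292}{97971} \approx 0.41126$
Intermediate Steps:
$K{\left(f \right)} = - \frac{251}{28}$ ($K{\left(f \right)} = -9 + \frac{1}{28} = - \frac{251}{28}$)
$\frac{569 - 2008}{K{\left(q \right)} - 3490} = \frac{569 - 2008}{- \frac{251}{28} - 3490} = - \frac{1439}{- \frac{97971}{28}} = \left(-1439\right) \left(- \frac{28}{97971}\right) = \frac{40292}{97971}$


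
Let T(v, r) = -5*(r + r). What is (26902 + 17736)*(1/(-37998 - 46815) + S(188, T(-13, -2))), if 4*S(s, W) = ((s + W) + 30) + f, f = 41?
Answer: 528130546537/169626 ≈ 3.1135e+6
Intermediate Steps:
T(v, r) = -10*r
S(s, W) = 71/4 + W/4 + s/4 (S(s, W) = (((s + W) + 30) + 41)/4 = (((W + s) + 30) + 41)/4 = ((30 + W + s) + 41)/4 = (71 + W + s)/4 = 71/4 + W/4 + s/4)
(26902 + 17736)*(1/(-37998 - 46815) + S(188, T(-13, -2))) = (26902 + 17736)*(1/(-37998 - 46815) + (71/4 + (-10*(-2))/4 + (¼)*188)) = 44638*(1/(-84813) + (71/4 + (¼)*20 + 47)) = 44638*(-1/84813 + (71/4 + 5 + 47)) = 44638*(-1/84813 + 279/4) = 44638*(23662823/339252) = 528130546537/169626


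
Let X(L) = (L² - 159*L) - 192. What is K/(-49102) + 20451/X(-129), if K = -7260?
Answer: 212085767/302468320 ≈ 0.70118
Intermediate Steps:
X(L) = -192 + L² - 159*L
K/(-49102) + 20451/X(-129) = -7260/(-49102) + 20451/(-192 + (-129)² - 159*(-129)) = -7260*(-1/49102) + 20451/(-192 + 16641 + 20511) = 3630/24551 + 20451/36960 = 3630/24551 + 20451*(1/36960) = 3630/24551 + 6817/12320 = 212085767/302468320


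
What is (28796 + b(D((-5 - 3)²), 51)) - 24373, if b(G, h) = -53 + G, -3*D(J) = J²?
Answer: 9014/3 ≈ 3004.7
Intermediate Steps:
D(J) = -J²/3
(28796 + b(D((-5 - 3)²), 51)) - 24373 = (28796 + (-53 - (-5 - 3)⁴/3)) - 24373 = (28796 + (-53 - ((-8)²)²/3)) - 24373 = (28796 + (-53 - ⅓*64²)) - 24373 = (28796 + (-53 - ⅓*4096)) - 24373 = (28796 + (-53 - 4096/3)) - 24373 = (28796 - 4255/3) - 24373 = 82133/3 - 24373 = 9014/3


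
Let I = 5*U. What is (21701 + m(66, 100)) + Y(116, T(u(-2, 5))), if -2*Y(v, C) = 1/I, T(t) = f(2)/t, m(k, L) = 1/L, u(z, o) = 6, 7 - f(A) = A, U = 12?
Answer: 13020601/600 ≈ 21701.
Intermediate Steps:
I = 60 (I = 5*12 = 60)
f(A) = 7 - A
T(t) = 5/t (T(t) = (7 - 1*2)/t = (7 - 2)/t = 5/t)
Y(v, C) = -1/120 (Y(v, C) = -½/60 = -½*1/60 = -1/120)
(21701 + m(66, 100)) + Y(116, T(u(-2, 5))) = (21701 + 1/100) - 1/120 = 2170101/100 - 1/120 = 13020601/600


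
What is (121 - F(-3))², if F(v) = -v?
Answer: 13924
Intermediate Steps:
(121 - F(-3))² = (121 - (-1)*(-3))² = (121 - 1*3)² = (121 - 3)² = 118² = 13924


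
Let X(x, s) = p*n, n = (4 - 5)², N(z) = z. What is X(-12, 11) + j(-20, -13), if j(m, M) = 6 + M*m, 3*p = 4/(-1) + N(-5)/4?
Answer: 1057/4 ≈ 264.25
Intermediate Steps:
p = -7/4 (p = (4/(-1) - 5/4)/3 = (4*(-1) - 5*¼)/3 = (-4 - 5/4)/3 = (⅓)*(-21/4) = -7/4 ≈ -1.7500)
n = 1 (n = (-1)² = 1)
X(x, s) = -7/4 (X(x, s) = -7/4*1 = -7/4)
X(-12, 11) + j(-20, -13) = -7/4 + (6 - 13*(-20)) = -7/4 + (6 + 260) = -7/4 + 266 = 1057/4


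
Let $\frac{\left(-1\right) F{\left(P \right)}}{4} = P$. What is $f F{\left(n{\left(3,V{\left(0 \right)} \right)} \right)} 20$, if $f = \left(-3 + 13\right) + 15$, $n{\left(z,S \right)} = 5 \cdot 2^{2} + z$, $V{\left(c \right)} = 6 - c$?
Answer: $-46000$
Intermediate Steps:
$n{\left(z,S \right)} = 20 + z$ ($n{\left(z,S \right)} = 5 \cdot 4 + z = 20 + z$)
$F{\left(P \right)} = - 4 P$
$f = 25$ ($f = 10 + 15 = 25$)
$f F{\left(n{\left(3,V{\left(0 \right)} \right)} \right)} 20 = 25 \left(- 4 \left(20 + 3\right)\right) 20 = 25 \left(\left(-4\right) 23\right) 20 = 25 \left(-92\right) 20 = \left(-2300\right) 20 = -46000$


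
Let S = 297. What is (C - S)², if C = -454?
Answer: 564001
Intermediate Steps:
(C - S)² = (-454 - 1*297)² = (-454 - 297)² = (-751)² = 564001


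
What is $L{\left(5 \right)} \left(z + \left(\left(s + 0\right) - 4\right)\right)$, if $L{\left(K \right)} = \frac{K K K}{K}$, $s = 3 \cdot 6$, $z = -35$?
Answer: $-525$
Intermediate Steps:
$s = 18$
$L{\left(K \right)} = K^{2}$ ($L{\left(K \right)} = \frac{K^{2} K}{K} = \frac{K^{3}}{K} = K^{2}$)
$L{\left(5 \right)} \left(z + \left(\left(s + 0\right) - 4\right)\right) = 5^{2} \left(-35 + \left(\left(18 + 0\right) - 4\right)\right) = 25 \left(-35 + \left(18 - 4\right)\right) = 25 \left(-35 + 14\right) = 25 \left(-21\right) = -525$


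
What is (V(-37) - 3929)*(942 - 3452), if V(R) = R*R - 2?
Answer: 6430620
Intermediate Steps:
V(R) = -2 + R² (V(R) = R² - 2 = -2 + R²)
(V(-37) - 3929)*(942 - 3452) = ((-2 + (-37)²) - 3929)*(942 - 3452) = ((-2 + 1369) - 3929)*(-2510) = (1367 - 3929)*(-2510) = -2562*(-2510) = 6430620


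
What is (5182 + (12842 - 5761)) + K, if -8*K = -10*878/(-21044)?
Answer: 516122949/42088 ≈ 12263.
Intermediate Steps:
K = -2195/42088 (K = -(-10*878)/(8*(-21044)) = -(-2195)*(-1)/(2*21044) = -1/8*2195/5261 = -2195/42088 ≈ -0.052153)
(5182 + (12842 - 5761)) + K = (5182 + (12842 - 5761)) - 2195/42088 = (5182 + 7081) - 2195/42088 = 12263 - 2195/42088 = 516122949/42088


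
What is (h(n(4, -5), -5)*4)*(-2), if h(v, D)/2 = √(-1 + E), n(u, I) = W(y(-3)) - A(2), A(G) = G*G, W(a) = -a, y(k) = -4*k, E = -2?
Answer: -16*I*√3 ≈ -27.713*I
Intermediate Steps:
A(G) = G²
n(u, I) = -16 (n(u, I) = -(-4)*(-3) - 1*2² = -1*12 - 1*4 = -12 - 4 = -16)
h(v, D) = 2*I*√3 (h(v, D) = 2*√(-1 - 2) = 2*√(-3) = 2*(I*√3) = 2*I*√3)
(h(n(4, -5), -5)*4)*(-2) = ((2*I*√3)*4)*(-2) = (8*I*√3)*(-2) = -16*I*√3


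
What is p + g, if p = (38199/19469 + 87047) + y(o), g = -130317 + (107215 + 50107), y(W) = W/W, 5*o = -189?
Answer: 2220536056/19469 ≈ 1.1406e+5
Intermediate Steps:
o = -189/5 (o = (⅕)*(-189) = -189/5 ≈ -37.800)
y(W) = 1
g = 27005 (g = -130317 + 157322 = 27005)
p = 1694775711/19469 (p = (38199/19469 + 87047) + 1 = 1694756242/19469 + 1 = 1694775711/19469 ≈ 87050.)
p + g = 1694775711/19469 + 27005 = 2220536056/19469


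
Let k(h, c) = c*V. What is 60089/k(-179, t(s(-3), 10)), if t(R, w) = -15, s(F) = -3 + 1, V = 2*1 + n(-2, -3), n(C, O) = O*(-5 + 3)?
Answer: -60089/120 ≈ -500.74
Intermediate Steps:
n(C, O) = -2*O (n(C, O) = O*(-2) = -2*O)
V = 8 (V = 2*1 - 2*(-3) = 2 + 6 = 8)
s(F) = -2
k(h, c) = 8*c (k(h, c) = c*8 = 8*c)
60089/k(-179, t(s(-3), 10)) = 60089/((8*(-15))) = 60089/(-120) = 60089*(-1/120) = -60089/120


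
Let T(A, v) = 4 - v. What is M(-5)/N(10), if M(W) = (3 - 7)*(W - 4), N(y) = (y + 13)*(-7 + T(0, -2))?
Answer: -36/23 ≈ -1.5652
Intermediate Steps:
N(y) = -13 - y (N(y) = (y + 13)*(-7 + (4 - 1*(-2))) = (13 + y)*(-7 + (4 + 2)) = (13 + y)*(-7 + 6) = (13 + y)*(-1) = -13 - y)
M(W) = 16 - 4*W (M(W) = -4*(-4 + W) = 16 - 4*W)
M(-5)/N(10) = (16 - 4*(-5))/(-13 - 1*10) = (16 + 20)/(-13 - 10) = 36/(-23) = 36*(-1/23) = -36/23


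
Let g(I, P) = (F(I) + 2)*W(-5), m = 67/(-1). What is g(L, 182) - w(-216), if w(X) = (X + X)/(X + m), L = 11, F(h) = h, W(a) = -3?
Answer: -11469/283 ≈ -40.526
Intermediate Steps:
m = -67 (m = 67*(-1) = -67)
g(I, P) = -6 - 3*I (g(I, P) = (I + 2)*(-3) = (2 + I)*(-3) = -6 - 3*I)
w(X) = 2*X/(-67 + X) (w(X) = (X + X)/(X - 67) = (2*X)/(-67 + X) = 2*X/(-67 + X))
g(L, 182) - w(-216) = (-6 - 3*11) - 2*(-216)/(-67 - 216) = (-6 - 33) - 2*(-216)/(-283) = -39 - 2*(-216)*(-1)/283 = -39 - 1*432/283 = -39 - 432/283 = -11469/283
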